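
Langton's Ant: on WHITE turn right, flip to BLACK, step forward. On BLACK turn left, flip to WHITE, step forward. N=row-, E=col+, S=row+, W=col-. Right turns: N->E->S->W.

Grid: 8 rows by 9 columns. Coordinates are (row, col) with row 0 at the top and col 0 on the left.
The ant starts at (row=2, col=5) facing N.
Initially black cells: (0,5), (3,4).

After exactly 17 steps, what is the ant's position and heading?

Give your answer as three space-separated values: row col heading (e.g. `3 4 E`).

Answer: 0 4 E

Derivation:
Step 1: on WHITE (2,5): turn R to E, flip to black, move to (2,6). |black|=3
Step 2: on WHITE (2,6): turn R to S, flip to black, move to (3,6). |black|=4
Step 3: on WHITE (3,6): turn R to W, flip to black, move to (3,5). |black|=5
Step 4: on WHITE (3,5): turn R to N, flip to black, move to (2,5). |black|=6
Step 5: on BLACK (2,5): turn L to W, flip to white, move to (2,4). |black|=5
Step 6: on WHITE (2,4): turn R to N, flip to black, move to (1,4). |black|=6
Step 7: on WHITE (1,4): turn R to E, flip to black, move to (1,5). |black|=7
Step 8: on WHITE (1,5): turn R to S, flip to black, move to (2,5). |black|=8
Step 9: on WHITE (2,5): turn R to W, flip to black, move to (2,4). |black|=9
Step 10: on BLACK (2,4): turn L to S, flip to white, move to (3,4). |black|=8
Step 11: on BLACK (3,4): turn L to E, flip to white, move to (3,5). |black|=7
Step 12: on BLACK (3,5): turn L to N, flip to white, move to (2,5). |black|=6
Step 13: on BLACK (2,5): turn L to W, flip to white, move to (2,4). |black|=5
Step 14: on WHITE (2,4): turn R to N, flip to black, move to (1,4). |black|=6
Step 15: on BLACK (1,4): turn L to W, flip to white, move to (1,3). |black|=5
Step 16: on WHITE (1,3): turn R to N, flip to black, move to (0,3). |black|=6
Step 17: on WHITE (0,3): turn R to E, flip to black, move to (0,4). |black|=7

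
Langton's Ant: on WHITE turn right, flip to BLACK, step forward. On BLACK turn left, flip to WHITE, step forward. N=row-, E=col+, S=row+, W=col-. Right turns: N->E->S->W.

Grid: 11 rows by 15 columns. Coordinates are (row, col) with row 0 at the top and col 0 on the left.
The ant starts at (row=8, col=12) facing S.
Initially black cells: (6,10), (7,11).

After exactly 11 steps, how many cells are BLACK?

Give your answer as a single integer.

Step 1: on WHITE (8,12): turn R to W, flip to black, move to (8,11). |black|=3
Step 2: on WHITE (8,11): turn R to N, flip to black, move to (7,11). |black|=4
Step 3: on BLACK (7,11): turn L to W, flip to white, move to (7,10). |black|=3
Step 4: on WHITE (7,10): turn R to N, flip to black, move to (6,10). |black|=4
Step 5: on BLACK (6,10): turn L to W, flip to white, move to (6,9). |black|=3
Step 6: on WHITE (6,9): turn R to N, flip to black, move to (5,9). |black|=4
Step 7: on WHITE (5,9): turn R to E, flip to black, move to (5,10). |black|=5
Step 8: on WHITE (5,10): turn R to S, flip to black, move to (6,10). |black|=6
Step 9: on WHITE (6,10): turn R to W, flip to black, move to (6,9). |black|=7
Step 10: on BLACK (6,9): turn L to S, flip to white, move to (7,9). |black|=6
Step 11: on WHITE (7,9): turn R to W, flip to black, move to (7,8). |black|=7

Answer: 7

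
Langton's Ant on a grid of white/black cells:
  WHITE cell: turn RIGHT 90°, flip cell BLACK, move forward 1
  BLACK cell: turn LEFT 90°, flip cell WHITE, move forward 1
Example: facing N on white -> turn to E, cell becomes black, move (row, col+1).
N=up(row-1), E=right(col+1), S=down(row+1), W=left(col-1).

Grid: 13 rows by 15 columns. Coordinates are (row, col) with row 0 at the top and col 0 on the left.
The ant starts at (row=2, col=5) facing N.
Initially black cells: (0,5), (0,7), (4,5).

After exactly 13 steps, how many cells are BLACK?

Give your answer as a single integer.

Step 1: on WHITE (2,5): turn R to E, flip to black, move to (2,6). |black|=4
Step 2: on WHITE (2,6): turn R to S, flip to black, move to (3,6). |black|=5
Step 3: on WHITE (3,6): turn R to W, flip to black, move to (3,5). |black|=6
Step 4: on WHITE (3,5): turn R to N, flip to black, move to (2,5). |black|=7
Step 5: on BLACK (2,5): turn L to W, flip to white, move to (2,4). |black|=6
Step 6: on WHITE (2,4): turn R to N, flip to black, move to (1,4). |black|=7
Step 7: on WHITE (1,4): turn R to E, flip to black, move to (1,5). |black|=8
Step 8: on WHITE (1,5): turn R to S, flip to black, move to (2,5). |black|=9
Step 9: on WHITE (2,5): turn R to W, flip to black, move to (2,4). |black|=10
Step 10: on BLACK (2,4): turn L to S, flip to white, move to (3,4). |black|=9
Step 11: on WHITE (3,4): turn R to W, flip to black, move to (3,3). |black|=10
Step 12: on WHITE (3,3): turn R to N, flip to black, move to (2,3). |black|=11
Step 13: on WHITE (2,3): turn R to E, flip to black, move to (2,4). |black|=12

Answer: 12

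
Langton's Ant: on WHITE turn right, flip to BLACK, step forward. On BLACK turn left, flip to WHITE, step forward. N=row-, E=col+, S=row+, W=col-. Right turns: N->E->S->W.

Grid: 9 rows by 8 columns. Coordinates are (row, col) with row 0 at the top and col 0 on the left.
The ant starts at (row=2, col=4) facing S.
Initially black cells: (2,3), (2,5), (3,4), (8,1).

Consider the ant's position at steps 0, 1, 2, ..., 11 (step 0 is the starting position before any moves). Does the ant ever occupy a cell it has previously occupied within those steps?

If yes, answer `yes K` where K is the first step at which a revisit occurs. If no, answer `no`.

Answer: yes 5

Derivation:
Step 1: on WHITE (2,4): turn R to W, flip to black, move to (2,3). |black|=5 — new cell
Step 2: on BLACK (2,3): turn L to S, flip to white, move to (3,3). |black|=4 — new cell
Step 3: on WHITE (3,3): turn R to W, flip to black, move to (3,2). |black|=5 — new cell
Step 4: on WHITE (3,2): turn R to N, flip to black, move to (2,2). |black|=6 — new cell
Step 5: on WHITE (2,2): turn R to E, flip to black, move to (2,3). |black|=7 — REVISIT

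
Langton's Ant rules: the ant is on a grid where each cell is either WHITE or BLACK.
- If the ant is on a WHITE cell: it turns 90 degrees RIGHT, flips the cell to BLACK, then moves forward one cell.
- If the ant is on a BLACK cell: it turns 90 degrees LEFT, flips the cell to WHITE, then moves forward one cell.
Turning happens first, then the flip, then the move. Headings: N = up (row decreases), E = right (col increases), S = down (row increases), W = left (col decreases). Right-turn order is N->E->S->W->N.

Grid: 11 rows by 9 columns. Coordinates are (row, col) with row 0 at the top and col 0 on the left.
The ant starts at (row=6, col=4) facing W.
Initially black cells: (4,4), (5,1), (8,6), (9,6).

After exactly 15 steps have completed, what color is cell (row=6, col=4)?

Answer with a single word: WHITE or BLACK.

Answer: BLACK

Derivation:
Step 1: on WHITE (6,4): turn R to N, flip to black, move to (5,4). |black|=5
Step 2: on WHITE (5,4): turn R to E, flip to black, move to (5,5). |black|=6
Step 3: on WHITE (5,5): turn R to S, flip to black, move to (6,5). |black|=7
Step 4: on WHITE (6,5): turn R to W, flip to black, move to (6,4). |black|=8
Step 5: on BLACK (6,4): turn L to S, flip to white, move to (7,4). |black|=7
Step 6: on WHITE (7,4): turn R to W, flip to black, move to (7,3). |black|=8
Step 7: on WHITE (7,3): turn R to N, flip to black, move to (6,3). |black|=9
Step 8: on WHITE (6,3): turn R to E, flip to black, move to (6,4). |black|=10
Step 9: on WHITE (6,4): turn R to S, flip to black, move to (7,4). |black|=11
Step 10: on BLACK (7,4): turn L to E, flip to white, move to (7,5). |black|=10
Step 11: on WHITE (7,5): turn R to S, flip to black, move to (8,5). |black|=11
Step 12: on WHITE (8,5): turn R to W, flip to black, move to (8,4). |black|=12
Step 13: on WHITE (8,4): turn R to N, flip to black, move to (7,4). |black|=13
Step 14: on WHITE (7,4): turn R to E, flip to black, move to (7,5). |black|=14
Step 15: on BLACK (7,5): turn L to N, flip to white, move to (6,5). |black|=13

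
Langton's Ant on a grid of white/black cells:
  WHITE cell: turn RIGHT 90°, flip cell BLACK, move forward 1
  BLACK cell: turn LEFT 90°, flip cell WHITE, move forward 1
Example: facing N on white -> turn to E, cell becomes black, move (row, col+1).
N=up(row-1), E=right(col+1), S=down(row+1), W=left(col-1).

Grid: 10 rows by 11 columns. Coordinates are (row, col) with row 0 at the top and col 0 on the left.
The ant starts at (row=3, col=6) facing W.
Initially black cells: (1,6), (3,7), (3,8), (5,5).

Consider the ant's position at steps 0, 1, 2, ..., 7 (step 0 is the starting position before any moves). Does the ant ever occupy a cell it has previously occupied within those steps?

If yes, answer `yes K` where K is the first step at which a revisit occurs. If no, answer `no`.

Answer: no

Derivation:
Step 1: on WHITE (3,6): turn R to N, flip to black, move to (2,6). |black|=5 — new cell
Step 2: on WHITE (2,6): turn R to E, flip to black, move to (2,7). |black|=6 — new cell
Step 3: on WHITE (2,7): turn R to S, flip to black, move to (3,7). |black|=7 — new cell
Step 4: on BLACK (3,7): turn L to E, flip to white, move to (3,8). |black|=6 — new cell
Step 5: on BLACK (3,8): turn L to N, flip to white, move to (2,8). |black|=5 — new cell
Step 6: on WHITE (2,8): turn R to E, flip to black, move to (2,9). |black|=6 — new cell
Step 7: on WHITE (2,9): turn R to S, flip to black, move to (3,9). |black|=7 — new cell
No revisit within 7 steps.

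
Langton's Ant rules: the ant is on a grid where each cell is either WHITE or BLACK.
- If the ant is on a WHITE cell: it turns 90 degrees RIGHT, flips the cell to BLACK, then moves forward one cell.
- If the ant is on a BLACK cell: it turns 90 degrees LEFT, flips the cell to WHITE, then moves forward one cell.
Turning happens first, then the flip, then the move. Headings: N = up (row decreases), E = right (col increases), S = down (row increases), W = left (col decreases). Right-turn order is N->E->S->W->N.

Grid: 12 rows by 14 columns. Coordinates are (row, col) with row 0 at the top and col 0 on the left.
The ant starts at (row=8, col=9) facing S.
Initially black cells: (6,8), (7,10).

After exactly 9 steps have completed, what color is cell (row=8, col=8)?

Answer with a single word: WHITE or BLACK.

Answer: BLACK

Derivation:
Step 1: on WHITE (8,9): turn R to W, flip to black, move to (8,8). |black|=3
Step 2: on WHITE (8,8): turn R to N, flip to black, move to (7,8). |black|=4
Step 3: on WHITE (7,8): turn R to E, flip to black, move to (7,9). |black|=5
Step 4: on WHITE (7,9): turn R to S, flip to black, move to (8,9). |black|=6
Step 5: on BLACK (8,9): turn L to E, flip to white, move to (8,10). |black|=5
Step 6: on WHITE (8,10): turn R to S, flip to black, move to (9,10). |black|=6
Step 7: on WHITE (9,10): turn R to W, flip to black, move to (9,9). |black|=7
Step 8: on WHITE (9,9): turn R to N, flip to black, move to (8,9). |black|=8
Step 9: on WHITE (8,9): turn R to E, flip to black, move to (8,10). |black|=9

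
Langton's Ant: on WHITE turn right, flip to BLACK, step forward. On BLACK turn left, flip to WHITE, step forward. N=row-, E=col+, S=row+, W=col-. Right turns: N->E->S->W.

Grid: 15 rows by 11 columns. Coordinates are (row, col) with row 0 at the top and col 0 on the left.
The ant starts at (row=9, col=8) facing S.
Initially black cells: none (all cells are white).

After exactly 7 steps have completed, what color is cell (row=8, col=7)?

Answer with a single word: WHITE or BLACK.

Step 1: on WHITE (9,8): turn R to W, flip to black, move to (9,7). |black|=1
Step 2: on WHITE (9,7): turn R to N, flip to black, move to (8,7). |black|=2
Step 3: on WHITE (8,7): turn R to E, flip to black, move to (8,8). |black|=3
Step 4: on WHITE (8,8): turn R to S, flip to black, move to (9,8). |black|=4
Step 5: on BLACK (9,8): turn L to E, flip to white, move to (9,9). |black|=3
Step 6: on WHITE (9,9): turn R to S, flip to black, move to (10,9). |black|=4
Step 7: on WHITE (10,9): turn R to W, flip to black, move to (10,8). |black|=5

Answer: BLACK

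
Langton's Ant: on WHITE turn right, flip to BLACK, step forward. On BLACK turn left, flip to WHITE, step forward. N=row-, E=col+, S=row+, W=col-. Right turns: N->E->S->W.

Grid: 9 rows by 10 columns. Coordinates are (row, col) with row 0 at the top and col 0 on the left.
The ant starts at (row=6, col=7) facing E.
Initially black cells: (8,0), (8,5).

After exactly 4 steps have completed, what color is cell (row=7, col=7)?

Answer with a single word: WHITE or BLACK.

Answer: BLACK

Derivation:
Step 1: on WHITE (6,7): turn R to S, flip to black, move to (7,7). |black|=3
Step 2: on WHITE (7,7): turn R to W, flip to black, move to (7,6). |black|=4
Step 3: on WHITE (7,6): turn R to N, flip to black, move to (6,6). |black|=5
Step 4: on WHITE (6,6): turn R to E, flip to black, move to (6,7). |black|=6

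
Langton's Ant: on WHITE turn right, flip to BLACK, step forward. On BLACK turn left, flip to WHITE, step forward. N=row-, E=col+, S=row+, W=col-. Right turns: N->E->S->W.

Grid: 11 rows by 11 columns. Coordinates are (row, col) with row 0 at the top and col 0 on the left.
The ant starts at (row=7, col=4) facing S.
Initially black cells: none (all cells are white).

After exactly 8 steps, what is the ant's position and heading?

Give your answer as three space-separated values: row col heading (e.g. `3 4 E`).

Step 1: on WHITE (7,4): turn R to W, flip to black, move to (7,3). |black|=1
Step 2: on WHITE (7,3): turn R to N, flip to black, move to (6,3). |black|=2
Step 3: on WHITE (6,3): turn R to E, flip to black, move to (6,4). |black|=3
Step 4: on WHITE (6,4): turn R to S, flip to black, move to (7,4). |black|=4
Step 5: on BLACK (7,4): turn L to E, flip to white, move to (7,5). |black|=3
Step 6: on WHITE (7,5): turn R to S, flip to black, move to (8,5). |black|=4
Step 7: on WHITE (8,5): turn R to W, flip to black, move to (8,4). |black|=5
Step 8: on WHITE (8,4): turn R to N, flip to black, move to (7,4). |black|=6

Answer: 7 4 N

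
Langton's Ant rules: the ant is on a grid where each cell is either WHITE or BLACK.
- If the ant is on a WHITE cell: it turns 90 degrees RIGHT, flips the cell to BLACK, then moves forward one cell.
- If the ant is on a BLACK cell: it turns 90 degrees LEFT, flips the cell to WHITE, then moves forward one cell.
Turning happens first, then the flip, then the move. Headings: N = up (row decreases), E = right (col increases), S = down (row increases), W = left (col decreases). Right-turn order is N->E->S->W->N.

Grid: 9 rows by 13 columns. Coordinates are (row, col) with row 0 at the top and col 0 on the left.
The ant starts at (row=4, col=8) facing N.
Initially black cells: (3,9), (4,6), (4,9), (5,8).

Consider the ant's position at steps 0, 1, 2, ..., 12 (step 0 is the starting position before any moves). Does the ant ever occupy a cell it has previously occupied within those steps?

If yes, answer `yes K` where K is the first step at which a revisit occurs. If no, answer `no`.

Step 1: on WHITE (4,8): turn R to E, flip to black, move to (4,9). |black|=5 — new cell
Step 2: on BLACK (4,9): turn L to N, flip to white, move to (3,9). |black|=4 — new cell
Step 3: on BLACK (3,9): turn L to W, flip to white, move to (3,8). |black|=3 — new cell
Step 4: on WHITE (3,8): turn R to N, flip to black, move to (2,8). |black|=4 — new cell
Step 5: on WHITE (2,8): turn R to E, flip to black, move to (2,9). |black|=5 — new cell
Step 6: on WHITE (2,9): turn R to S, flip to black, move to (3,9). |black|=6 — REVISIT

Answer: yes 6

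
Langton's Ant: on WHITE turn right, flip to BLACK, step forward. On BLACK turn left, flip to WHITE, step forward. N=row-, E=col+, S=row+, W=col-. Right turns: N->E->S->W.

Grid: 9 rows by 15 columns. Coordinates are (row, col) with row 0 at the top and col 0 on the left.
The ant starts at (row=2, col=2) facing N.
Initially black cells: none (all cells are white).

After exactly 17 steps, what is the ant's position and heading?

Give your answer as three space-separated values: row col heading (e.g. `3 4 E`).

Step 1: on WHITE (2,2): turn R to E, flip to black, move to (2,3). |black|=1
Step 2: on WHITE (2,3): turn R to S, flip to black, move to (3,3). |black|=2
Step 3: on WHITE (3,3): turn R to W, flip to black, move to (3,2). |black|=3
Step 4: on WHITE (3,2): turn R to N, flip to black, move to (2,2). |black|=4
Step 5: on BLACK (2,2): turn L to W, flip to white, move to (2,1). |black|=3
Step 6: on WHITE (2,1): turn R to N, flip to black, move to (1,1). |black|=4
Step 7: on WHITE (1,1): turn R to E, flip to black, move to (1,2). |black|=5
Step 8: on WHITE (1,2): turn R to S, flip to black, move to (2,2). |black|=6
Step 9: on WHITE (2,2): turn R to W, flip to black, move to (2,1). |black|=7
Step 10: on BLACK (2,1): turn L to S, flip to white, move to (3,1). |black|=6
Step 11: on WHITE (3,1): turn R to W, flip to black, move to (3,0). |black|=7
Step 12: on WHITE (3,0): turn R to N, flip to black, move to (2,0). |black|=8
Step 13: on WHITE (2,0): turn R to E, flip to black, move to (2,1). |black|=9
Step 14: on WHITE (2,1): turn R to S, flip to black, move to (3,1). |black|=10
Step 15: on BLACK (3,1): turn L to E, flip to white, move to (3,2). |black|=9
Step 16: on BLACK (3,2): turn L to N, flip to white, move to (2,2). |black|=8
Step 17: on BLACK (2,2): turn L to W, flip to white, move to (2,1). |black|=7

Answer: 2 1 W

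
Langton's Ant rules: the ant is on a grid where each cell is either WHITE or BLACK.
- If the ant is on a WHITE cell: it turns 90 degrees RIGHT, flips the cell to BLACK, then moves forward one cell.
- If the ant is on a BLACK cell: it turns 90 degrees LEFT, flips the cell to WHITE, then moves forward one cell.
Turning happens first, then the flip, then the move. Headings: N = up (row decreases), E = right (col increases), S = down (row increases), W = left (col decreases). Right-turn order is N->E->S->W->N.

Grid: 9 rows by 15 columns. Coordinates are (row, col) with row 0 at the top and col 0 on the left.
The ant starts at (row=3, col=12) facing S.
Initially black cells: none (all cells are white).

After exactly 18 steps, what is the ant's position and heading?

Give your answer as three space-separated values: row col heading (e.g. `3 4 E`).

Step 1: on WHITE (3,12): turn R to W, flip to black, move to (3,11). |black|=1
Step 2: on WHITE (3,11): turn R to N, flip to black, move to (2,11). |black|=2
Step 3: on WHITE (2,11): turn R to E, flip to black, move to (2,12). |black|=3
Step 4: on WHITE (2,12): turn R to S, flip to black, move to (3,12). |black|=4
Step 5: on BLACK (3,12): turn L to E, flip to white, move to (3,13). |black|=3
Step 6: on WHITE (3,13): turn R to S, flip to black, move to (4,13). |black|=4
Step 7: on WHITE (4,13): turn R to W, flip to black, move to (4,12). |black|=5
Step 8: on WHITE (4,12): turn R to N, flip to black, move to (3,12). |black|=6
Step 9: on WHITE (3,12): turn R to E, flip to black, move to (3,13). |black|=7
Step 10: on BLACK (3,13): turn L to N, flip to white, move to (2,13). |black|=6
Step 11: on WHITE (2,13): turn R to E, flip to black, move to (2,14). |black|=7
Step 12: on WHITE (2,14): turn R to S, flip to black, move to (3,14). |black|=8
Step 13: on WHITE (3,14): turn R to W, flip to black, move to (3,13). |black|=9
Step 14: on WHITE (3,13): turn R to N, flip to black, move to (2,13). |black|=10
Step 15: on BLACK (2,13): turn L to W, flip to white, move to (2,12). |black|=9
Step 16: on BLACK (2,12): turn L to S, flip to white, move to (3,12). |black|=8
Step 17: on BLACK (3,12): turn L to E, flip to white, move to (3,13). |black|=7
Step 18: on BLACK (3,13): turn L to N, flip to white, move to (2,13). |black|=6

Answer: 2 13 N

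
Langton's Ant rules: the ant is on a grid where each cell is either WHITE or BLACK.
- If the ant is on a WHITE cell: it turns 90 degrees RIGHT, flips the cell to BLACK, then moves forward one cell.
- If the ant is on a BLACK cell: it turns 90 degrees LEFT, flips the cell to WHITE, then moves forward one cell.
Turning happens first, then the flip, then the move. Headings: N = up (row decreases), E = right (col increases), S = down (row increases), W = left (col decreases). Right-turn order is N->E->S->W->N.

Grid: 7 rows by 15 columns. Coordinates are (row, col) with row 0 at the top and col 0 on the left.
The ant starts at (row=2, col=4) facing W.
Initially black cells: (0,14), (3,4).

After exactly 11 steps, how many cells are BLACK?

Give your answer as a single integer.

Step 1: on WHITE (2,4): turn R to N, flip to black, move to (1,4). |black|=3
Step 2: on WHITE (1,4): turn R to E, flip to black, move to (1,5). |black|=4
Step 3: on WHITE (1,5): turn R to S, flip to black, move to (2,5). |black|=5
Step 4: on WHITE (2,5): turn R to W, flip to black, move to (2,4). |black|=6
Step 5: on BLACK (2,4): turn L to S, flip to white, move to (3,4). |black|=5
Step 6: on BLACK (3,4): turn L to E, flip to white, move to (3,5). |black|=4
Step 7: on WHITE (3,5): turn R to S, flip to black, move to (4,5). |black|=5
Step 8: on WHITE (4,5): turn R to W, flip to black, move to (4,4). |black|=6
Step 9: on WHITE (4,4): turn R to N, flip to black, move to (3,4). |black|=7
Step 10: on WHITE (3,4): turn R to E, flip to black, move to (3,5). |black|=8
Step 11: on BLACK (3,5): turn L to N, flip to white, move to (2,5). |black|=7

Answer: 7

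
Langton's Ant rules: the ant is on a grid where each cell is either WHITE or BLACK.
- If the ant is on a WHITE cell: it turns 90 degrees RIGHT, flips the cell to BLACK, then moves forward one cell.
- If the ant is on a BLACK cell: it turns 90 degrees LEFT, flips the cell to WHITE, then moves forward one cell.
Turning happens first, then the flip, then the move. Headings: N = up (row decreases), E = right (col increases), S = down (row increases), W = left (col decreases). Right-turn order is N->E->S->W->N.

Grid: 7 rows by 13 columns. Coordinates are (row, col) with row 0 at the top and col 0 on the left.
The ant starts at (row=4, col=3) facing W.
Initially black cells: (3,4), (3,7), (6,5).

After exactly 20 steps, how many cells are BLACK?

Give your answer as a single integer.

Answer: 9

Derivation:
Step 1: on WHITE (4,3): turn R to N, flip to black, move to (3,3). |black|=4
Step 2: on WHITE (3,3): turn R to E, flip to black, move to (3,4). |black|=5
Step 3: on BLACK (3,4): turn L to N, flip to white, move to (2,4). |black|=4
Step 4: on WHITE (2,4): turn R to E, flip to black, move to (2,5). |black|=5
Step 5: on WHITE (2,5): turn R to S, flip to black, move to (3,5). |black|=6
Step 6: on WHITE (3,5): turn R to W, flip to black, move to (3,4). |black|=7
Step 7: on WHITE (3,4): turn R to N, flip to black, move to (2,4). |black|=8
Step 8: on BLACK (2,4): turn L to W, flip to white, move to (2,3). |black|=7
Step 9: on WHITE (2,3): turn R to N, flip to black, move to (1,3). |black|=8
Step 10: on WHITE (1,3): turn R to E, flip to black, move to (1,4). |black|=9
Step 11: on WHITE (1,4): turn R to S, flip to black, move to (2,4). |black|=10
Step 12: on WHITE (2,4): turn R to W, flip to black, move to (2,3). |black|=11
Step 13: on BLACK (2,3): turn L to S, flip to white, move to (3,3). |black|=10
Step 14: on BLACK (3,3): turn L to E, flip to white, move to (3,4). |black|=9
Step 15: on BLACK (3,4): turn L to N, flip to white, move to (2,4). |black|=8
Step 16: on BLACK (2,4): turn L to W, flip to white, move to (2,3). |black|=7
Step 17: on WHITE (2,3): turn R to N, flip to black, move to (1,3). |black|=8
Step 18: on BLACK (1,3): turn L to W, flip to white, move to (1,2). |black|=7
Step 19: on WHITE (1,2): turn R to N, flip to black, move to (0,2). |black|=8
Step 20: on WHITE (0,2): turn R to E, flip to black, move to (0,3). |black|=9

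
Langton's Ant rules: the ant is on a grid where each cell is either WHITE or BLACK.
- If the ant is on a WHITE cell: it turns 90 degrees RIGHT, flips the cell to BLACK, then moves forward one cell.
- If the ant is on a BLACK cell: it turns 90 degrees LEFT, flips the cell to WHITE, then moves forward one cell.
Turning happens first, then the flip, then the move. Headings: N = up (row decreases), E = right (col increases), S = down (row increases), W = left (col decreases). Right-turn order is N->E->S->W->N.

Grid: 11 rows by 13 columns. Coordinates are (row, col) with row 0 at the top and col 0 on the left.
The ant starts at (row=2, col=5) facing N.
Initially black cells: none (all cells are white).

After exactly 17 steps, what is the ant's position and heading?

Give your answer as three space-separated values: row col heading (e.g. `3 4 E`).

Answer: 2 4 W

Derivation:
Step 1: on WHITE (2,5): turn R to E, flip to black, move to (2,6). |black|=1
Step 2: on WHITE (2,6): turn R to S, flip to black, move to (3,6). |black|=2
Step 3: on WHITE (3,6): turn R to W, flip to black, move to (3,5). |black|=3
Step 4: on WHITE (3,5): turn R to N, flip to black, move to (2,5). |black|=4
Step 5: on BLACK (2,5): turn L to W, flip to white, move to (2,4). |black|=3
Step 6: on WHITE (2,4): turn R to N, flip to black, move to (1,4). |black|=4
Step 7: on WHITE (1,4): turn R to E, flip to black, move to (1,5). |black|=5
Step 8: on WHITE (1,5): turn R to S, flip to black, move to (2,5). |black|=6
Step 9: on WHITE (2,5): turn R to W, flip to black, move to (2,4). |black|=7
Step 10: on BLACK (2,4): turn L to S, flip to white, move to (3,4). |black|=6
Step 11: on WHITE (3,4): turn R to W, flip to black, move to (3,3). |black|=7
Step 12: on WHITE (3,3): turn R to N, flip to black, move to (2,3). |black|=8
Step 13: on WHITE (2,3): turn R to E, flip to black, move to (2,4). |black|=9
Step 14: on WHITE (2,4): turn R to S, flip to black, move to (3,4). |black|=10
Step 15: on BLACK (3,4): turn L to E, flip to white, move to (3,5). |black|=9
Step 16: on BLACK (3,5): turn L to N, flip to white, move to (2,5). |black|=8
Step 17: on BLACK (2,5): turn L to W, flip to white, move to (2,4). |black|=7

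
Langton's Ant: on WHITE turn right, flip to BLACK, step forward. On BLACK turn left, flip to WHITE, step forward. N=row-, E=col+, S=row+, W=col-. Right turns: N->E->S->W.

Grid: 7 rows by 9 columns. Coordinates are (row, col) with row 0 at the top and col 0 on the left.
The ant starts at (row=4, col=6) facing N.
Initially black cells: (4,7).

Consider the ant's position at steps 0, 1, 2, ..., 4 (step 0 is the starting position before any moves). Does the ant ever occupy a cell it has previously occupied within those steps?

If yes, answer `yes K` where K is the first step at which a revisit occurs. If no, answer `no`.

Step 1: on WHITE (4,6): turn R to E, flip to black, move to (4,7). |black|=2 — new cell
Step 2: on BLACK (4,7): turn L to N, flip to white, move to (3,7). |black|=1 — new cell
Step 3: on WHITE (3,7): turn R to E, flip to black, move to (3,8). |black|=2 — new cell
Step 4: on WHITE (3,8): turn R to S, flip to black, move to (4,8). |black|=3 — new cell
No revisit within 4 steps.

Answer: no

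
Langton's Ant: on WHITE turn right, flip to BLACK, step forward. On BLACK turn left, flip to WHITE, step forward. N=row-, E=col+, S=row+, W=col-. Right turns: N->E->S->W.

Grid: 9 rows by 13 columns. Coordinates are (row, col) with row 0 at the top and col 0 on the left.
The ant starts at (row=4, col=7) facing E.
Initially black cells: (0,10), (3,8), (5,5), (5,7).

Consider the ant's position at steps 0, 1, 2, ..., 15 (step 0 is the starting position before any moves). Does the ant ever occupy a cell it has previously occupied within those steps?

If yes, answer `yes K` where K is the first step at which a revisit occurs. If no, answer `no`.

Answer: yes 5

Derivation:
Step 1: on WHITE (4,7): turn R to S, flip to black, move to (5,7). |black|=5 — new cell
Step 2: on BLACK (5,7): turn L to E, flip to white, move to (5,8). |black|=4 — new cell
Step 3: on WHITE (5,8): turn R to S, flip to black, move to (6,8). |black|=5 — new cell
Step 4: on WHITE (6,8): turn R to W, flip to black, move to (6,7). |black|=6 — new cell
Step 5: on WHITE (6,7): turn R to N, flip to black, move to (5,7). |black|=7 — REVISIT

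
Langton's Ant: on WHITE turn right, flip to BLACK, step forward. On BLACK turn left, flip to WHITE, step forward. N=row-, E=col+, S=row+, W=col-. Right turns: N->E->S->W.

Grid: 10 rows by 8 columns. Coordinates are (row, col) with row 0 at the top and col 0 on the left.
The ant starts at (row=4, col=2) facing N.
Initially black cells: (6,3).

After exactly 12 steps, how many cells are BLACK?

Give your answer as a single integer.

Answer: 9

Derivation:
Step 1: on WHITE (4,2): turn R to E, flip to black, move to (4,3). |black|=2
Step 2: on WHITE (4,3): turn R to S, flip to black, move to (5,3). |black|=3
Step 3: on WHITE (5,3): turn R to W, flip to black, move to (5,2). |black|=4
Step 4: on WHITE (5,2): turn R to N, flip to black, move to (4,2). |black|=5
Step 5: on BLACK (4,2): turn L to W, flip to white, move to (4,1). |black|=4
Step 6: on WHITE (4,1): turn R to N, flip to black, move to (3,1). |black|=5
Step 7: on WHITE (3,1): turn R to E, flip to black, move to (3,2). |black|=6
Step 8: on WHITE (3,2): turn R to S, flip to black, move to (4,2). |black|=7
Step 9: on WHITE (4,2): turn R to W, flip to black, move to (4,1). |black|=8
Step 10: on BLACK (4,1): turn L to S, flip to white, move to (5,1). |black|=7
Step 11: on WHITE (5,1): turn R to W, flip to black, move to (5,0). |black|=8
Step 12: on WHITE (5,0): turn R to N, flip to black, move to (4,0). |black|=9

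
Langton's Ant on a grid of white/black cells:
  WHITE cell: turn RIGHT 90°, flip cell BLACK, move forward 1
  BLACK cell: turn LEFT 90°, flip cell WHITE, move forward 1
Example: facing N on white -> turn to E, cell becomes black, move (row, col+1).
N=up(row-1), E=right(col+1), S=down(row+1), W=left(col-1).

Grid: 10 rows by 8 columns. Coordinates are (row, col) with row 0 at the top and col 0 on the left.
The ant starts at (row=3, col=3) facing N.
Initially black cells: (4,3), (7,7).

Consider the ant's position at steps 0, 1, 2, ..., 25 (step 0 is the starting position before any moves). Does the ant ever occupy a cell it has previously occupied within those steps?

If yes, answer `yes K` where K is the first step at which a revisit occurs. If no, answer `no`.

Step 1: on WHITE (3,3): turn R to E, flip to black, move to (3,4). |black|=3 — new cell
Step 2: on WHITE (3,4): turn R to S, flip to black, move to (4,4). |black|=4 — new cell
Step 3: on WHITE (4,4): turn R to W, flip to black, move to (4,3). |black|=5 — new cell
Step 4: on BLACK (4,3): turn L to S, flip to white, move to (5,3). |black|=4 — new cell
Step 5: on WHITE (5,3): turn R to W, flip to black, move to (5,2). |black|=5 — new cell
Step 6: on WHITE (5,2): turn R to N, flip to black, move to (4,2). |black|=6 — new cell
Step 7: on WHITE (4,2): turn R to E, flip to black, move to (4,3). |black|=7 — REVISIT

Answer: yes 7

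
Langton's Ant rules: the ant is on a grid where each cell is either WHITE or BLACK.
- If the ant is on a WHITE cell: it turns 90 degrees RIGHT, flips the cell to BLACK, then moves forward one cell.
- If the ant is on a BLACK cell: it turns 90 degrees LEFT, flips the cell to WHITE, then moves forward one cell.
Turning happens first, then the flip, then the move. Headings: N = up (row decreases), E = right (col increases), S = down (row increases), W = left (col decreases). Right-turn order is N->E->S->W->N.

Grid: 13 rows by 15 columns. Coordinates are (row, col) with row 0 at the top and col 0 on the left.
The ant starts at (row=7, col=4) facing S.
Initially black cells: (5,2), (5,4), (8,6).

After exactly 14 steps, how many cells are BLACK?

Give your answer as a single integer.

Answer: 13

Derivation:
Step 1: on WHITE (7,4): turn R to W, flip to black, move to (7,3). |black|=4
Step 2: on WHITE (7,3): turn R to N, flip to black, move to (6,3). |black|=5
Step 3: on WHITE (6,3): turn R to E, flip to black, move to (6,4). |black|=6
Step 4: on WHITE (6,4): turn R to S, flip to black, move to (7,4). |black|=7
Step 5: on BLACK (7,4): turn L to E, flip to white, move to (7,5). |black|=6
Step 6: on WHITE (7,5): turn R to S, flip to black, move to (8,5). |black|=7
Step 7: on WHITE (8,5): turn R to W, flip to black, move to (8,4). |black|=8
Step 8: on WHITE (8,4): turn R to N, flip to black, move to (7,4). |black|=9
Step 9: on WHITE (7,4): turn R to E, flip to black, move to (7,5). |black|=10
Step 10: on BLACK (7,5): turn L to N, flip to white, move to (6,5). |black|=9
Step 11: on WHITE (6,5): turn R to E, flip to black, move to (6,6). |black|=10
Step 12: on WHITE (6,6): turn R to S, flip to black, move to (7,6). |black|=11
Step 13: on WHITE (7,6): turn R to W, flip to black, move to (7,5). |black|=12
Step 14: on WHITE (7,5): turn R to N, flip to black, move to (6,5). |black|=13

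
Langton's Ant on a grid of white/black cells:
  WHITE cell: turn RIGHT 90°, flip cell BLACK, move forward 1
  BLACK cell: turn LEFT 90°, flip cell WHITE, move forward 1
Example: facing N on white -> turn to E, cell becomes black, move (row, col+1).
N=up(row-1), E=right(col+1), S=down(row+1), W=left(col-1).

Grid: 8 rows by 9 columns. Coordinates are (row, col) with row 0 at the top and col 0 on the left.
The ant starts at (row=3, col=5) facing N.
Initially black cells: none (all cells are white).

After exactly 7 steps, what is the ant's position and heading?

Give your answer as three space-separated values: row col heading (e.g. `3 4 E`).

Step 1: on WHITE (3,5): turn R to E, flip to black, move to (3,6). |black|=1
Step 2: on WHITE (3,6): turn R to S, flip to black, move to (4,6). |black|=2
Step 3: on WHITE (4,6): turn R to W, flip to black, move to (4,5). |black|=3
Step 4: on WHITE (4,5): turn R to N, flip to black, move to (3,5). |black|=4
Step 5: on BLACK (3,5): turn L to W, flip to white, move to (3,4). |black|=3
Step 6: on WHITE (3,4): turn R to N, flip to black, move to (2,4). |black|=4
Step 7: on WHITE (2,4): turn R to E, flip to black, move to (2,5). |black|=5

Answer: 2 5 E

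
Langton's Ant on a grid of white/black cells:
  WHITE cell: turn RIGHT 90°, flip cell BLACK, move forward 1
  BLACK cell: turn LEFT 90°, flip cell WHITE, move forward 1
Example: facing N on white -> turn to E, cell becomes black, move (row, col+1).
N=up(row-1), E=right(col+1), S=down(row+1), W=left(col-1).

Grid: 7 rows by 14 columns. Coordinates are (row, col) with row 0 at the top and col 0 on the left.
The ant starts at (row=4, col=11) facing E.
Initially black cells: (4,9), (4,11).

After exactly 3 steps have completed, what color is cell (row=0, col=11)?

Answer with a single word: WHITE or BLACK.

Answer: WHITE

Derivation:
Step 1: on BLACK (4,11): turn L to N, flip to white, move to (3,11). |black|=1
Step 2: on WHITE (3,11): turn R to E, flip to black, move to (3,12). |black|=2
Step 3: on WHITE (3,12): turn R to S, flip to black, move to (4,12). |black|=3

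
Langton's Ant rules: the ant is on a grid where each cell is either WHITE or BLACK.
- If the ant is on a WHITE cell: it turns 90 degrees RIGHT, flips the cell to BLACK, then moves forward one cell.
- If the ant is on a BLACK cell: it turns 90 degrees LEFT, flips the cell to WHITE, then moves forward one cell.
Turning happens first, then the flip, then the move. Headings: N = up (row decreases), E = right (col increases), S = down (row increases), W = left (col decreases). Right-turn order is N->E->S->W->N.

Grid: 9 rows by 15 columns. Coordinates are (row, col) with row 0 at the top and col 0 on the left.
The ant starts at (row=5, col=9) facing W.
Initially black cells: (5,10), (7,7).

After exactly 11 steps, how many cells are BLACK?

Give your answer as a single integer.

Step 1: on WHITE (5,9): turn R to N, flip to black, move to (4,9). |black|=3
Step 2: on WHITE (4,9): turn R to E, flip to black, move to (4,10). |black|=4
Step 3: on WHITE (4,10): turn R to S, flip to black, move to (5,10). |black|=5
Step 4: on BLACK (5,10): turn L to E, flip to white, move to (5,11). |black|=4
Step 5: on WHITE (5,11): turn R to S, flip to black, move to (6,11). |black|=5
Step 6: on WHITE (6,11): turn R to W, flip to black, move to (6,10). |black|=6
Step 7: on WHITE (6,10): turn R to N, flip to black, move to (5,10). |black|=7
Step 8: on WHITE (5,10): turn R to E, flip to black, move to (5,11). |black|=8
Step 9: on BLACK (5,11): turn L to N, flip to white, move to (4,11). |black|=7
Step 10: on WHITE (4,11): turn R to E, flip to black, move to (4,12). |black|=8
Step 11: on WHITE (4,12): turn R to S, flip to black, move to (5,12). |black|=9

Answer: 9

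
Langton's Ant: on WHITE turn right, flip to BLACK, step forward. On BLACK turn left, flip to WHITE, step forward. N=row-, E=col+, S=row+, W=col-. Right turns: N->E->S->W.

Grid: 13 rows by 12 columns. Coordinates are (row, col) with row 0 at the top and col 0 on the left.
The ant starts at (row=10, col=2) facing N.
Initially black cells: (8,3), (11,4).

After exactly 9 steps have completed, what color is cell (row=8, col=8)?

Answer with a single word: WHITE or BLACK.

Answer: WHITE

Derivation:
Step 1: on WHITE (10,2): turn R to E, flip to black, move to (10,3). |black|=3
Step 2: on WHITE (10,3): turn R to S, flip to black, move to (11,3). |black|=4
Step 3: on WHITE (11,3): turn R to W, flip to black, move to (11,2). |black|=5
Step 4: on WHITE (11,2): turn R to N, flip to black, move to (10,2). |black|=6
Step 5: on BLACK (10,2): turn L to W, flip to white, move to (10,1). |black|=5
Step 6: on WHITE (10,1): turn R to N, flip to black, move to (9,1). |black|=6
Step 7: on WHITE (9,1): turn R to E, flip to black, move to (9,2). |black|=7
Step 8: on WHITE (9,2): turn R to S, flip to black, move to (10,2). |black|=8
Step 9: on WHITE (10,2): turn R to W, flip to black, move to (10,1). |black|=9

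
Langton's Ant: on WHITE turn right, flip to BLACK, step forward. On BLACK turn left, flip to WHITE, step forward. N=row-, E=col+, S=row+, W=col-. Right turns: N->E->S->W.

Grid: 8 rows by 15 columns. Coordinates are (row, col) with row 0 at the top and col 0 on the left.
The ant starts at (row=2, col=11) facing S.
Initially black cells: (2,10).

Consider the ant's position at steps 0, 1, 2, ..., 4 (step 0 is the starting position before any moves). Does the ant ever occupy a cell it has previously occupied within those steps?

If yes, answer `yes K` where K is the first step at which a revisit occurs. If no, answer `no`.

Step 1: on WHITE (2,11): turn R to W, flip to black, move to (2,10). |black|=2 — new cell
Step 2: on BLACK (2,10): turn L to S, flip to white, move to (3,10). |black|=1 — new cell
Step 3: on WHITE (3,10): turn R to W, flip to black, move to (3,9). |black|=2 — new cell
Step 4: on WHITE (3,9): turn R to N, flip to black, move to (2,9). |black|=3 — new cell
No revisit within 4 steps.

Answer: no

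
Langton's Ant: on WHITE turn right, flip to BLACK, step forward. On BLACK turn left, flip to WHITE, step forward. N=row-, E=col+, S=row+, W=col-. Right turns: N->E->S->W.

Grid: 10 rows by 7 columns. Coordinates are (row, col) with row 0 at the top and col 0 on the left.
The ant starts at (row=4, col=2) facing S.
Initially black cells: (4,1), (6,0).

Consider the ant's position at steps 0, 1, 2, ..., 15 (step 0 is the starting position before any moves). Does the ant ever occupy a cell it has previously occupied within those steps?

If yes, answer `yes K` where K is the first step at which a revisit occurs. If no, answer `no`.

Answer: yes 5

Derivation:
Step 1: on WHITE (4,2): turn R to W, flip to black, move to (4,1). |black|=3 — new cell
Step 2: on BLACK (4,1): turn L to S, flip to white, move to (5,1). |black|=2 — new cell
Step 3: on WHITE (5,1): turn R to W, flip to black, move to (5,0). |black|=3 — new cell
Step 4: on WHITE (5,0): turn R to N, flip to black, move to (4,0). |black|=4 — new cell
Step 5: on WHITE (4,0): turn R to E, flip to black, move to (4,1). |black|=5 — REVISIT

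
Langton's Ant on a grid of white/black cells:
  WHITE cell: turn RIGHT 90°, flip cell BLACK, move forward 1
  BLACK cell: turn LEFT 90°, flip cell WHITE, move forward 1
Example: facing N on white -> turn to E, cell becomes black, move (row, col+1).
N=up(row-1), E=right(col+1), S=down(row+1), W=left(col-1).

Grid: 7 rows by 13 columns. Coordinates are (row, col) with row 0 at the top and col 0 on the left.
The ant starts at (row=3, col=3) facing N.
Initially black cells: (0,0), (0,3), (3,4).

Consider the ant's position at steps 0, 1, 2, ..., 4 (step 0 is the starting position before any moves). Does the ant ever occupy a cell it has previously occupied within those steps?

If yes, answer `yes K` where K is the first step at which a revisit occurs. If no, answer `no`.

Answer: no

Derivation:
Step 1: on WHITE (3,3): turn R to E, flip to black, move to (3,4). |black|=4 — new cell
Step 2: on BLACK (3,4): turn L to N, flip to white, move to (2,4). |black|=3 — new cell
Step 3: on WHITE (2,4): turn R to E, flip to black, move to (2,5). |black|=4 — new cell
Step 4: on WHITE (2,5): turn R to S, flip to black, move to (3,5). |black|=5 — new cell
No revisit within 4 steps.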